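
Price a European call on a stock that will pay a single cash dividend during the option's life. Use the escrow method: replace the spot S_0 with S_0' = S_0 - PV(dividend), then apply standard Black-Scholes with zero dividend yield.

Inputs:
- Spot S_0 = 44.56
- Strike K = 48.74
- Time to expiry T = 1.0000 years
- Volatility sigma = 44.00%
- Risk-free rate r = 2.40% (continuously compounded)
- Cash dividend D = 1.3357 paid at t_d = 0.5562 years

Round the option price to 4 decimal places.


PV(D) = D * exp(-r * t_d) = 1.3357 * 0.98673990 = 1.31798848
S_0' = S_0 - PV(D) = 44.5600 - 1.31798848 = 43.24201152
d1 = (ln(S_0'/K) + (r + sigma^2/2)*T) / (sigma*sqrt(T)) = 0.00252833
d2 = d1 - sigma*sqrt(T) = -0.43747167
exp(-rT) = 0.97628571
N(d1) = 0.50100865; N(d2) = 0.33088466
C = S_0' * N(d1) - K * exp(-rT) * N(d2) = 43.24201152 * 0.50100865 - 48.7400 * 0.97628571 * 0.33088466 = 5.9198

Answer: Price = 5.9198


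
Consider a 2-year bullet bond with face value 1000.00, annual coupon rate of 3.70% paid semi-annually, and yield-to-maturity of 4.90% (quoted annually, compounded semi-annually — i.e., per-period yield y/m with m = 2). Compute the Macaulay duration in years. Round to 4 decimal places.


Answer: Macaulay duration = 1.9455 years

Derivation:
Coupon per period c = face * coupon_rate / m = 18.500000
Periods per year m = 2; per-period yield y/m = 0.024500
Number of cashflows N = 4
Cashflows (t years, CF_t, discount factor 1/(1+y/m)^(m*t), PV):
  t = 0.5000: CF_t = 18.500000, DF = 0.976086, PV = 18.057589
  t = 1.0000: CF_t = 18.500000, DF = 0.952744, PV = 17.625758
  t = 1.5000: CF_t = 18.500000, DF = 0.929960, PV = 17.204254
  t = 2.0000: CF_t = 1018.500000, DF = 0.907721, PV = 924.513341
Price P = sum_t PV_t = 977.400942
Macaulay numerator sum_t t * PV_t:
  t * PV_t at t = 0.5000: 9.028795
  t * PV_t at t = 1.0000: 17.625758
  t * PV_t at t = 1.5000: 25.806381
  t * PV_t at t = 2.0000: 1849.026681
Macaulay duration D = (sum_t t * PV_t) / P = 1901.487615 / 977.400942 = 1.945453


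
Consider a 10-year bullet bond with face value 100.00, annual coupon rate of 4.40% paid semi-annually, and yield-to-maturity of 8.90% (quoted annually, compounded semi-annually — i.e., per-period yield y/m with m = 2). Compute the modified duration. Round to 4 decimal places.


Answer: Modified duration = 7.4441

Derivation:
Coupon per period c = face * coupon_rate / m = 2.200000
Periods per year m = 2; per-period yield y/m = 0.044500
Number of cashflows N = 20
Cashflows (t years, CF_t, discount factor 1/(1+y/m)^(m*t), PV):
  t = 0.5000: CF_t = 2.200000, DF = 0.957396, PV = 2.106271
  t = 1.0000: CF_t = 2.200000, DF = 0.916607, PV = 2.016535
  t = 1.5000: CF_t = 2.200000, DF = 0.877556, PV = 1.930622
  t = 2.0000: CF_t = 2.200000, DF = 0.840168, PV = 1.848370
  t = 2.5000: CF_t = 2.200000, DF = 0.804374, PV = 1.769622
  t = 3.0000: CF_t = 2.200000, DF = 0.770104, PV = 1.694229
  t = 3.5000: CF_t = 2.200000, DF = 0.737294, PV = 1.622048
  t = 4.0000: CF_t = 2.200000, DF = 0.705883, PV = 1.552942
  t = 4.5000: CF_t = 2.200000, DF = 0.675809, PV = 1.486780
  t = 5.0000: CF_t = 2.200000, DF = 0.647017, PV = 1.423437
  t = 5.5000: CF_t = 2.200000, DF = 0.619451, PV = 1.362793
  t = 6.0000: CF_t = 2.200000, DF = 0.593060, PV = 1.304732
  t = 6.5000: CF_t = 2.200000, DF = 0.567793, PV = 1.249145
  t = 7.0000: CF_t = 2.200000, DF = 0.543603, PV = 1.195926
  t = 7.5000: CF_t = 2.200000, DF = 0.520443, PV = 1.144975
  t = 8.0000: CF_t = 2.200000, DF = 0.498270, PV = 1.096194
  t = 8.5000: CF_t = 2.200000, DF = 0.477042, PV = 1.049492
  t = 9.0000: CF_t = 2.200000, DF = 0.456718, PV = 1.004779
  t = 9.5000: CF_t = 2.200000, DF = 0.437260, PV = 0.961972
  t = 10.0000: CF_t = 102.200000, DF = 0.418631, PV = 42.784061
Price P = sum_t PV_t = 70.604925
First compute Macaulay numerator sum_t t * PV_t:
  t * PV_t at t = 0.5000: 1.053135
  t * PV_t at t = 1.0000: 2.016535
  t * PV_t at t = 1.5000: 2.895934
  t * PV_t at t = 2.0000: 3.696740
  t * PV_t at t = 2.5000: 4.424054
  t * PV_t at t = 3.0000: 5.082686
  t * PV_t at t = 3.5000: 5.677166
  t * PV_t at t = 4.0000: 6.211766
  t * PV_t at t = 4.5000: 6.690510
  t * PV_t at t = 5.0000: 7.117185
  t * PV_t at t = 5.5000: 7.495360
  t * PV_t at t = 6.0000: 7.828393
  t * PV_t at t = 6.5000: 8.119443
  t * PV_t at t = 7.0000: 8.371485
  t * PV_t at t = 7.5000: 8.587313
  t * PV_t at t = 8.0000: 8.769555
  t * PV_t at t = 8.5000: 8.920682
  t * PV_t at t = 9.0000: 9.043014
  t * PV_t at t = 9.5000: 9.138730
  t * PV_t at t = 10.0000: 427.840615
Macaulay duration D = 548.980300 / 70.604925 = 7.775383
Modified duration = D / (1 + y/m) = 7.775383 / (1 + 0.044500) = 7.444119


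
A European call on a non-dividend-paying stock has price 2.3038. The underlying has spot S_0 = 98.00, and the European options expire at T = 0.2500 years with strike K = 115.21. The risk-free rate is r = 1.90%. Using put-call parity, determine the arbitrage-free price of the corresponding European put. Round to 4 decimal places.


Put-call parity: C - P = S_0 * exp(-qT) - K * exp(-rT).
S_0 * exp(-qT) = 98.0000 * 1.00000000 = 98.00000000
K * exp(-rT) = 115.2100 * 0.99526126 = 114.66405016
P = C - S*exp(-qT) + K*exp(-rT)
P = 2.3038 - 98.00000000 + 114.66405016 = 18.9679

Answer: Put price = 18.9679


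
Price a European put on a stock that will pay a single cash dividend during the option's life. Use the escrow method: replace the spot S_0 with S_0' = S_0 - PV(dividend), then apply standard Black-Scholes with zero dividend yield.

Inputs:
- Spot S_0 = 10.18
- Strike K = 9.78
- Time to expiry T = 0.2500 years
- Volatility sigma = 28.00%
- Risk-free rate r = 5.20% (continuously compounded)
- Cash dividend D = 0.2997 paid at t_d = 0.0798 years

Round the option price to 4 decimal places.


Answer: Price = 0.4387

Derivation:
PV(D) = D * exp(-r * t_d) = 0.2997 * 0.99585900 = 0.29845894
S_0' = S_0 - PV(D) = 10.1800 - 0.29845894 = 9.88154106
d1 = (ln(S_0'/K) + (r + sigma^2/2)*T) / (sigma*sqrt(T)) = 0.23663567
d2 = d1 - sigma*sqrt(T) = 0.09663567
exp(-rT) = 0.98708414
N(-d1) = 0.40646972; N(-d2) = 0.46150787
P = K * exp(-rT) * N(-d2) - S_0' * N(-d1) = 9.7800 * 0.98708414 * 0.46150787 - 9.88154106 * 0.40646972 = 0.4387


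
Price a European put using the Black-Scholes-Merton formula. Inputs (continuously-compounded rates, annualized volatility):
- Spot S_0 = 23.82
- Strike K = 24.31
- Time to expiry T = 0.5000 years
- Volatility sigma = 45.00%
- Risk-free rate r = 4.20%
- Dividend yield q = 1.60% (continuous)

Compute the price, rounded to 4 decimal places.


Answer: Price = 3.0862

Derivation:
d1 = (ln(S/K) + (r - q + 0.5*sigma^2) * T) / (sigma * sqrt(T)) = 0.13596179
d2 = d1 - sigma * sqrt(T) = -0.18223626
exp(-rT) = 0.97921896; exp(-qT) = 0.99203191
P = K * exp(-rT) * N(-d2) - S_0 * exp(-qT) * N(-d1)
N(-d1) = 0.44592575; N(-d2) = 0.57230134
P = 24.3100 * 0.97921896 * 0.57230134 - 23.8200 * 0.99203191 * 0.44592575 = 3.0862


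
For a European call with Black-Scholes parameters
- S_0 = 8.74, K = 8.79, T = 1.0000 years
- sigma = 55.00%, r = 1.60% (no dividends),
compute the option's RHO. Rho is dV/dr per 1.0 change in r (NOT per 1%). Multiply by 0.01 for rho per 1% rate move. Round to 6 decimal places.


d1 = 0.2937190509; d2 = -0.2562809491
phi(d1) = 0.3820995991; exp(-qT) = 1.0000000000; exp(-rT) = 0.9841273201
N(d2) = 0.3988669533
Rho = K*T*exp(-rT)*N(d2) = 8.7900 * 1.0000 * 0.9841273201 * 0.3988669533 = 3.450390

Answer: Rho = 3.450390


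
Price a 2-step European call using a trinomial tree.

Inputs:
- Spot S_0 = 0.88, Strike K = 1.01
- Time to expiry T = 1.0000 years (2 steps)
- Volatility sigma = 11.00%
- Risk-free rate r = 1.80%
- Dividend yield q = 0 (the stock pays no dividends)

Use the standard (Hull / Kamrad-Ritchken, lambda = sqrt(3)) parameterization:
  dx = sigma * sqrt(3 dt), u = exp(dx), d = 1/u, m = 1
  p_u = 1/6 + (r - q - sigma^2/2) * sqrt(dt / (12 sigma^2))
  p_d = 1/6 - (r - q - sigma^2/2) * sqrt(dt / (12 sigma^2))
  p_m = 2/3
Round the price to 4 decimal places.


Answer: Price = V(0,0) = 0.0050

Derivation:
dt = T/N = 0.500000; dx = sigma*sqrt(3*dt) = 0.134722
u = exp(dx) = 1.144219; d = 1/u = 0.873959
p_u = 0.188842, p_m = 0.666667, p_d = 0.144491
Discount per step: exp(-r*dt) = 0.991040
Stock lattice S(k, j) with j the centered position index:
  k=0: S(0,+0) = 0.8800
  k=1: S(1,-1) = 0.7691; S(1,+0) = 0.8800; S(1,+1) = 1.0069
  k=2: S(2,-2) = 0.6721; S(2,-1) = 0.7691; S(2,+0) = 0.8800; S(2,+1) = 1.0069; S(2,+2) = 1.1521
Terminal payoffs V(N, j) = max(S_T - K, 0):
  V(2,-2) = 0.000000; V(2,-1) = 0.000000; V(2,+0) = 0.000000; V(2,+1) = 0.000000; V(2,+2) = 0.142128
Backward induction: V(k, j) = exp(-r*dt) * [p_u * V(k+1, j+1) + p_m * V(k+1, j) + p_d * V(k+1, j-1)]
  V(1,-1) = exp(-r*dt) * [p_u*0.000000 + p_m*0.000000 + p_d*0.000000] = 0.000000
  V(1,+0) = exp(-r*dt) * [p_u*0.000000 + p_m*0.000000 + p_d*0.000000] = 0.000000
  V(1,+1) = exp(-r*dt) * [p_u*0.142128 + p_m*0.000000 + p_d*0.000000] = 0.026599
  V(0,+0) = exp(-r*dt) * [p_u*0.026599 + p_m*0.000000 + p_d*0.000000] = 0.004978


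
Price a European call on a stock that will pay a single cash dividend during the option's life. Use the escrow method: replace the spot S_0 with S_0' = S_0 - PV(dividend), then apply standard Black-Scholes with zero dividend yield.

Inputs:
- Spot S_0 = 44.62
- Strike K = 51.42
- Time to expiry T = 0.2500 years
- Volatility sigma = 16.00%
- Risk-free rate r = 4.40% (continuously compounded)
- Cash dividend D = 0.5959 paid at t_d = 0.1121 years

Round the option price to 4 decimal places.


Answer: Price = 0.0536

Derivation:
PV(D) = D * exp(-r * t_d) = 0.5959 * 0.99507974 = 0.59296802
S_0' = S_0 - PV(D) = 44.6200 - 0.59296802 = 44.02703198
d1 = (ln(S_0'/K) + (r + sigma^2/2)*T) / (sigma*sqrt(T)) = -1.76279242
d2 = d1 - sigma*sqrt(T) = -1.84279242
exp(-rT) = 0.98906028
N(d1) = 0.03896775; N(d2) = 0.03267966
C = S_0' * N(d1) - K * exp(-rT) * N(d2) = 44.02703198 * 0.03896775 - 51.4200 * 0.98906028 * 0.03267966 = 0.0536


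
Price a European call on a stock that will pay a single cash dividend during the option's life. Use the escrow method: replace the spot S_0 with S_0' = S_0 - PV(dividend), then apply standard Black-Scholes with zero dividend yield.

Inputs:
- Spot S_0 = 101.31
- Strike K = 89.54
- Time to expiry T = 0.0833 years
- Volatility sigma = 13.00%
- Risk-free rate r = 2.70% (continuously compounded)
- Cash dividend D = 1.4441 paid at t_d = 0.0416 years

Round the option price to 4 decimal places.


PV(D) = D * exp(-r * t_d) = 1.4441 * 0.99887743 = 1.44247890
S_0' = S_0 - PV(D) = 101.3100 - 1.44247890 = 99.86752110
d1 = (ln(S_0'/K) + (r + sigma^2/2)*T) / (sigma*sqrt(T)) = 2.98804026
d2 = d1 - sigma*sqrt(T) = 2.95052000
exp(-rT) = 0.99775343
N(d1) = 0.99859614; N(d2) = 0.99841380
C = S_0' * N(d1) - K * exp(-rT) * N(d2) = 99.86752110 * 0.99859614 - 89.5400 * 0.99775343 * 0.99841380 = 10.5302

Answer: Price = 10.5302


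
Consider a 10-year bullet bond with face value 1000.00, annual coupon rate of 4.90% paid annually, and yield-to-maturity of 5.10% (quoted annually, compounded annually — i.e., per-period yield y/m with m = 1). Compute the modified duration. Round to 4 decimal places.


Answer: Modified duration = 7.7287

Derivation:
Coupon per period c = face * coupon_rate / m = 49.000000
Periods per year m = 1; per-period yield y/m = 0.051000
Number of cashflows N = 10
Cashflows (t years, CF_t, discount factor 1/(1+y/m)^(m*t), PV):
  t = 1.0000: CF_t = 49.000000, DF = 0.951475, PV = 46.622265
  t = 2.0000: CF_t = 49.000000, DF = 0.905304, PV = 44.359909
  t = 3.0000: CF_t = 49.000000, DF = 0.861374, PV = 42.207335
  t = 4.0000: CF_t = 49.000000, DF = 0.819576, PV = 40.159215
  t = 5.0000: CF_t = 49.000000, DF = 0.779806, PV = 38.210481
  t = 6.0000: CF_t = 49.000000, DF = 0.741965, PV = 36.356309
  t = 7.0000: CF_t = 49.000000, DF = 0.705961, PV = 34.592111
  t = 8.0000: CF_t = 49.000000, DF = 0.671705, PV = 32.913522
  t = 9.0000: CF_t = 49.000000, DF = 0.639110, PV = 31.316386
  t = 10.0000: CF_t = 1049.000000, DF = 0.608097, PV = 637.893722
Price P = sum_t PV_t = 984.631254
First compute Macaulay numerator sum_t t * PV_t:
  t * PV_t at t = 1.0000: 46.622265
  t * PV_t at t = 2.0000: 88.719818
  t * PV_t at t = 3.0000: 126.622005
  t * PV_t at t = 4.0000: 160.636860
  t * PV_t at t = 5.0000: 191.052403
  t * PV_t at t = 6.0000: 218.137853
  t * PV_t at t = 7.0000: 242.144778
  t * PV_t at t = 8.0000: 263.308172
  t * PV_t at t = 9.0000: 281.847473
  t * PV_t at t = 10.0000: 6378.937219
Macaulay duration D = 7998.028847 / 984.631254 = 8.122867
Modified duration = D / (1 + y/m) = 8.122867 / (1 + 0.051000) = 7.728703


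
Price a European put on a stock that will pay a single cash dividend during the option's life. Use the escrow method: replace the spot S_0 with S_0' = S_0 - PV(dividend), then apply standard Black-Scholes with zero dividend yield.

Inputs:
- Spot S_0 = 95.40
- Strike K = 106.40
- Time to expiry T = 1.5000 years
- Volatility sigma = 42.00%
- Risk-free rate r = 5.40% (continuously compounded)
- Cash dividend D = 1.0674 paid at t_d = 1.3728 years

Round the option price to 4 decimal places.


Answer: Price = 21.4492

Derivation:
PV(D) = D * exp(-r * t_d) = 1.0674 * 0.92854986 = 0.99113412
S_0' = S_0 - PV(D) = 95.4000 - 0.99113412 = 94.40886588
d1 = (ln(S_0'/K) + (r + sigma^2/2)*T) / (sigma*sqrt(T)) = 0.18221367
d2 = d1 - sigma*sqrt(T) = -0.33217917
exp(-rT) = 0.92219369
N(-d1) = 0.42770752; N(-d2) = 0.63012302
P = K * exp(-rT) * N(-d2) - S_0' * N(-d1) = 106.4000 * 0.92219369 * 0.63012302 - 94.40886588 * 0.42770752 = 21.4492


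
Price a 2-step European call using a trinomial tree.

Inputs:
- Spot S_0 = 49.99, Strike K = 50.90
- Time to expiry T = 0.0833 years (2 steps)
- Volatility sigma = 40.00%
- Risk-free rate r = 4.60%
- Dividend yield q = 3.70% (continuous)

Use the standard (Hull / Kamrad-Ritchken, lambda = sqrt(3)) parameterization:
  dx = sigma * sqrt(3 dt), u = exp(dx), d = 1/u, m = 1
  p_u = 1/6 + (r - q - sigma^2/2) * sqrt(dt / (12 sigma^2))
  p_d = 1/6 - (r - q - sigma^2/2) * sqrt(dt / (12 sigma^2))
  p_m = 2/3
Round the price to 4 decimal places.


dt = T/N = 0.041650; dx = sigma*sqrt(3*dt) = 0.141393
u = exp(dx) = 1.151877; d = 1/u = 0.868148
p_u = 0.156209, p_m = 0.666667, p_d = 0.177124
Discount per step: exp(-r*dt) = 0.998086
Stock lattice S(k, j) with j the centered position index:
  k=0: S(0,+0) = 49.9900
  k=1: S(1,-1) = 43.3987; S(1,+0) = 49.9900; S(1,+1) = 57.5823
  k=2: S(2,-2) = 37.6765; S(2,-1) = 43.3987; S(2,+0) = 49.9900; S(2,+1) = 57.5823; S(2,+2) = 66.3278
Terminal payoffs V(N, j) = max(S_T - K, 0):
  V(2,-2) = 0.000000; V(2,-1) = 0.000000; V(2,+0) = 0.000000; V(2,+1) = 6.682348; V(2,+2) = 15.427801
Backward induction: V(k, j) = exp(-r*dt) * [p_u * V(k+1, j+1) + p_m * V(k+1, j) + p_d * V(k+1, j-1)]
  V(1,-1) = exp(-r*dt) * [p_u*0.000000 + p_m*0.000000 + p_d*0.000000] = 0.000000
  V(1,+0) = exp(-r*dt) * [p_u*6.682348 + p_m*0.000000 + p_d*0.000000] = 1.041848
  V(1,+1) = exp(-r*dt) * [p_u*15.427801 + p_m*6.682348 + p_d*0.000000] = 6.851727
  V(0,+0) = exp(-r*dt) * [p_u*6.851727 + p_m*1.041848 + p_d*0.000000] = 1.761492

Answer: Price = V(0,0) = 1.7615


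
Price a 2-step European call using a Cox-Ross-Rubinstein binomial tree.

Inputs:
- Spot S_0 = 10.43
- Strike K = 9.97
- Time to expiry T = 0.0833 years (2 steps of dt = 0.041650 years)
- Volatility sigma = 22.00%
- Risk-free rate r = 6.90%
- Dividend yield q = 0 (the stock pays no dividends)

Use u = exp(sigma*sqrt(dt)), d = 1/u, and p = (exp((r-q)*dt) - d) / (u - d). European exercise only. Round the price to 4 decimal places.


Answer: Price = V(0,0) = 0.6166

Derivation:
dt = T/N = 0.041650
u = exp(sigma*sqrt(dt)) = 1.045922; d = 1/u = 0.956095
p = (exp((r-q)*dt) - d) / (u - d) = 0.520817
Discount per step: exp(-r*dt) = 0.997130
Stock lattice S(k, i) with i counting down-moves:
  k=0: S(0,0) = 10.4300
  k=1: S(1,0) = 10.9090; S(1,1) = 9.9721
  k=2: S(2,0) = 11.4099; S(2,1) = 10.4300; S(2,2) = 9.5342
Terminal payoffs V(N, i) = max(S_T - K, 0):
  V(2,0) = 1.439917; V(2,1) = 0.460000; V(2,2) = 0.000000
Backward induction: V(k, i) = exp(-r*dt) * [p * V(k+1, i) + (1-p) * V(k+1, i+1)].
  V(1,0) = exp(-r*dt) * [p*1.439917 + (1-p)*0.460000] = 0.967573
  V(1,1) = exp(-r*dt) * [p*0.460000 + (1-p)*0.000000] = 0.238888
  V(0,0) = exp(-r*dt) * [p*0.967573 + (1-p)*0.238888] = 0.616624


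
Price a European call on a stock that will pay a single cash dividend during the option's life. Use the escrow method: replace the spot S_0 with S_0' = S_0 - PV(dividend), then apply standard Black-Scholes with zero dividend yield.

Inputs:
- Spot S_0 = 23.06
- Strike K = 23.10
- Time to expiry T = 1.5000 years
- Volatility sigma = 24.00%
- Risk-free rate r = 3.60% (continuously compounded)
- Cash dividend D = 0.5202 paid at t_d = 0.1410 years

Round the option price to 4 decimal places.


PV(D) = D * exp(-r * t_d) = 0.5202 * 0.99493686 = 0.51756616
S_0' = S_0 - PV(D) = 23.0600 - 0.51756616 = 22.54243384
d1 = (ln(S_0'/K) + (r + sigma^2/2)*T) / (sigma*sqrt(T)) = 0.24755790
d2 = d1 - sigma*sqrt(T) = -0.04638087
exp(-rT) = 0.94743211
N(d1) = 0.59776176; N(d2) = 0.48150334
C = S_0' * N(d1) - K * exp(-rT) * N(d2) = 22.54243384 * 0.59776176 - 23.1000 * 0.94743211 * 0.48150334 = 2.9370

Answer: Price = 2.9370


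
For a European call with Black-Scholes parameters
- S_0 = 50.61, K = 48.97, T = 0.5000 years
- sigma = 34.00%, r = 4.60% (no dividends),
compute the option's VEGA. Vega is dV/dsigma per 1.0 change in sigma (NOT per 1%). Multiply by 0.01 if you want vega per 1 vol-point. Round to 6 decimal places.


d1 = 0.3528933668; d2 = 0.1124770612
phi(d1) = 0.3748589724; exp(-qT) = 1.0000000000; exp(-rT) = 0.9772624838
Vega = S * exp(-qT) * phi(d1) * sqrt(T) = 50.6100 * 1.0000000000 * 0.3748589724 * 0.7071067812 = 13.414956

Answer: Vega = 13.414956


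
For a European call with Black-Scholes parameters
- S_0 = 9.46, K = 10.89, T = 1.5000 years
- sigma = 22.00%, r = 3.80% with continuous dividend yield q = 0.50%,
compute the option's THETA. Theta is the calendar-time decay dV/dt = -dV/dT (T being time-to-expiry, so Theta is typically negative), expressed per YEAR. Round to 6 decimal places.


Answer: Theta = -0.434099

Derivation:
d1 = -0.2040222831; d2 = -0.4734661548
phi(d1) = 0.3907250829; exp(-qT) = 0.9925280548; exp(-rT) = 0.9445940694
Theta = -S*exp(-qT)*phi(d1)*sigma/(2*sqrt(T)) - r*K*exp(-rT)*N(d2) + q*S*exp(-qT)*N(d1)
N(d1) = 0.4191680429; N(d2) = 0.3179403210; sqrt(T) = 1.2247448714
Term 1 = -9.4600 * 0.9925280548 * 0.3907250829 * 0.2200 / (2 * 1.2247448714) = -0.3294976150
Term 2 = -0.0380 * 10.8900 * 0.9445940694 * 0.3179403210 = -0.1242803018
Term 3 = 0.0050 * 9.4600 * 0.9925280548 * 0.4191680429 = 0.0196785048
Theta = -0.3294976150 + (-0.1242803018) + (0.0196785048) = -0.434099


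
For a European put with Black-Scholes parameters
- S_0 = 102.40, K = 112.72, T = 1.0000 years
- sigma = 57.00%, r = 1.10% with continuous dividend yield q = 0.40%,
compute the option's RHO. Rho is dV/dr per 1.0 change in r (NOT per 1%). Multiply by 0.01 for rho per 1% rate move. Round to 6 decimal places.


d1 = 0.1288242895; d2 = -0.4411757105
phi(d1) = 0.3956456142; exp(-qT) = 0.9960079893; exp(-rT) = 0.9890602788
N(-d2) = 0.6704571019
Rho = -K*T*exp(-rT)*N(-d2) = -112.7200 * 1.0000 * 0.9890602788 * 0.6704571019 = -74.747167

Answer: Rho = -74.747167


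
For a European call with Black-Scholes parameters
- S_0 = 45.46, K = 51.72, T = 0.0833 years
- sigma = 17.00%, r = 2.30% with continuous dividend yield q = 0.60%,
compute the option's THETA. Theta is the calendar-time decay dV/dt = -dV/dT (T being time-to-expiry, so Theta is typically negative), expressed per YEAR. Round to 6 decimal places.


Answer: Theta = -0.197184

Derivation:
d1 = -2.5760126646; d2 = -2.6250776216
phi(d1) = 0.0144529150; exp(-qT) = 0.9995003249; exp(-rT) = 0.9980859342
Theta = -S*exp(-qT)*phi(d1)*sigma/(2*sqrt(T)) - r*K*exp(-rT)*N(d2) + q*S*exp(-qT)*N(d1)
N(d1) = 0.0049973493; N(d2) = 0.0043314608; sqrt(T) = 0.2886173938
Term 1 = -45.4600 * 0.9995003249 * 0.0144529150 * 0.1700 / (2 * 0.2886173938) = -0.1934034623
Term 2 = -0.0230 * 51.7200 * 0.9980859342 * 0.0043314608 = -0.0051426702
Term 3 = 0.0060 * 45.4600 * 0.9995003249 * 0.0049973493 = 0.0013623959
Theta = -0.1934034623 + (-0.0051426702) + (0.0013623959) = -0.197184


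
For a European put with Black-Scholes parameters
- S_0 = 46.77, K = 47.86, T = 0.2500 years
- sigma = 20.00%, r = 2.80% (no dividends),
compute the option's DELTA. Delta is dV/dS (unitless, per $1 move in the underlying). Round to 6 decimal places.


Answer: Delta = -0.543946

Derivation:
d1 = -0.1103811074; d2 = -0.2103811074
phi(d1) = 0.3965193141; exp(-qT) = 1.0000000000; exp(-rT) = 0.9930244429
N(-d1) = 0.5439464322
Delta = -exp(-qT) * N(-d1) = -1.0000000000 * 0.5439464322 = -0.543946


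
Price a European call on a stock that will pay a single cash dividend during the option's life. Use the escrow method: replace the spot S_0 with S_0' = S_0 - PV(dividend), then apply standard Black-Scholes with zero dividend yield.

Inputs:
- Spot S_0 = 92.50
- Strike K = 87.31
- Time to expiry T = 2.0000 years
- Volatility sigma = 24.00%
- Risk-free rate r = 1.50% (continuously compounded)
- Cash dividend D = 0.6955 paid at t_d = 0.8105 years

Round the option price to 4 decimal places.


PV(D) = D * exp(-r * t_d) = 0.6955 * 0.98791610 = 0.68709565
S_0' = S_0 - PV(D) = 92.5000 - 0.68709565 = 91.81290435
d1 = (ln(S_0'/K) + (r + sigma^2/2)*T) / (sigma*sqrt(T)) = 0.40625599
d2 = d1 - sigma*sqrt(T) = 0.06684473
exp(-rT) = 0.97044553
N(d1) = 0.65772274; N(d2) = 0.52664734
C = S_0' * N(d1) - K * exp(-rT) * N(d2) = 91.81290435 * 0.65772274 - 87.3100 * 0.97044553 * 0.52664734 = 15.7648

Answer: Price = 15.7648


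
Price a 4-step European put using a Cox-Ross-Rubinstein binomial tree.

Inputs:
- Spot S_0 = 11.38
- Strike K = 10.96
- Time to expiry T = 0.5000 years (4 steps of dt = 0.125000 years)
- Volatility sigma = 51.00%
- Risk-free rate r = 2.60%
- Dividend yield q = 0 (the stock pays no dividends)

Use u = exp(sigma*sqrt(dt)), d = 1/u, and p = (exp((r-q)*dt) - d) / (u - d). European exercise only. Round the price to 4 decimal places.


Answer: Price = V(0,0) = 1.2956

Derivation:
dt = T/N = 0.125000
u = exp(sigma*sqrt(dt)) = 1.197591; d = 1/u = 0.835009
p = (exp((r-q)*dt) - d) / (u - d) = 0.464022
Discount per step: exp(-r*dt) = 0.996755
Stock lattice S(k, i) with i counting down-moves:
  k=0: S(0,0) = 11.3800
  k=1: S(1,0) = 13.6286; S(1,1) = 9.5024
  k=2: S(2,0) = 16.3215; S(2,1) = 11.3800; S(2,2) = 7.9346
  k=3: S(3,0) = 19.5465; S(3,1) = 13.6286; S(3,2) = 9.5024; S(3,3) = 6.6255
  k=4: S(4,0) = 23.4087; S(4,1) = 16.3215; S(4,2) = 11.3800; S(4,3) = 7.9346; S(4,4) = 5.5323
Terminal payoffs V(N, i) = max(K - S_T, 0):
  V(4,0) = 0.000000; V(4,1) = 0.000000; V(4,2) = 0.000000; V(4,3) = 3.025400; V(4,4) = 5.427673
Backward induction: V(k, i) = exp(-r*dt) * [p * V(k+1, i) + (1-p) * V(k+1, i+1)].
  V(3,0) = exp(-r*dt) * [p*0.000000 + (1-p)*0.000000] = 0.000000
  V(3,1) = exp(-r*dt) * [p*0.000000 + (1-p)*0.000000] = 0.000000
  V(3,2) = exp(-r*dt) * [p*0.000000 + (1-p)*3.025400] = 1.616287
  V(3,3) = exp(-r*dt) * [p*3.025400 + (1-p)*5.427673] = 4.298972
  V(2,0) = exp(-r*dt) * [p*0.000000 + (1-p)*0.000000] = 0.000000
  V(2,1) = exp(-r*dt) * [p*0.000000 + (1-p)*1.616287] = 0.863484
  V(2,2) = exp(-r*dt) * [p*1.616287 + (1-p)*4.298972] = 3.044238
  V(1,0) = exp(-r*dt) * [p*0.000000 + (1-p)*0.863484] = 0.461307
  V(1,1) = exp(-r*dt) * [p*0.863484 + (1-p)*3.044238] = 2.025726
  V(0,0) = exp(-r*dt) * [p*0.461307 + (1-p)*2.025726] = 1.295584


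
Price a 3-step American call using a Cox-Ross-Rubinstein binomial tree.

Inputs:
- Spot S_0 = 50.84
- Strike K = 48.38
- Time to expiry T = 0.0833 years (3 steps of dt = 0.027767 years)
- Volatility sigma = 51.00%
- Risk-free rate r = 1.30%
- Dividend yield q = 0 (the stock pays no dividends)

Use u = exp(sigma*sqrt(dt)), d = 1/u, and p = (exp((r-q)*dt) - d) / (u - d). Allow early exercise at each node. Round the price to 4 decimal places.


dt = T/N = 0.027767
u = exp(sigma*sqrt(dt)) = 1.088699; d = 1/u = 0.918528
p = (exp((r-q)*dt) - d) / (u - d) = 0.480889
Discount per step: exp(-r*dt) = 0.999639
Stock lattice S(k, i) with i counting down-moves:
  k=0: S(0,0) = 50.8400
  k=1: S(1,0) = 55.3494; S(1,1) = 46.6980
  k=2: S(2,0) = 60.2588; S(2,1) = 50.8400; S(2,2) = 42.8934
  k=3: S(3,0) = 65.6037; S(3,1) = 55.3494; S(3,2) = 46.6980; S(3,3) = 39.3988
Terminal payoffs V(N, i) = max(S_T - K, 0):
  V(3,0) = 17.223723; V(3,1) = 6.969435; V(3,2) = 0.000000; V(3,3) = 0.000000
Backward induction: V(k, i) = exp(-r*dt) * [p * V(k+1, i) + (1-p) * V(k+1, i+1)]; then take max(V_cont, immediate exercise) for American.
  V(2,0) = exp(-r*dt) * [p*17.223723 + (1-p)*6.969435] = 11.896310; exercise = 11.878850; V(2,0) = max -> 11.896310
  V(2,1) = exp(-r*dt) * [p*6.969435 + (1-p)*0.000000] = 3.350312; exercise = 2.460000; V(2,1) = max -> 3.350312
  V(2,2) = exp(-r*dt) * [p*0.000000 + (1-p)*0.000000] = 0.000000; exercise = 0.000000; V(2,2) = max -> 0.000000
  V(1,0) = exp(-r*dt) * [p*11.896310 + (1-p)*3.350312] = 7.457293; exercise = 6.969435; V(1,0) = max -> 7.457293
  V(1,1) = exp(-r*dt) * [p*3.350312 + (1-p)*0.000000] = 1.610546; exercise = 0.000000; V(1,1) = max -> 1.610546
  V(0,0) = exp(-r*dt) * [p*7.457293 + (1-p)*1.610546] = 4.420584; exercise = 2.460000; V(0,0) = max -> 4.420584

Answer: Price = V(0,0) = 4.4206


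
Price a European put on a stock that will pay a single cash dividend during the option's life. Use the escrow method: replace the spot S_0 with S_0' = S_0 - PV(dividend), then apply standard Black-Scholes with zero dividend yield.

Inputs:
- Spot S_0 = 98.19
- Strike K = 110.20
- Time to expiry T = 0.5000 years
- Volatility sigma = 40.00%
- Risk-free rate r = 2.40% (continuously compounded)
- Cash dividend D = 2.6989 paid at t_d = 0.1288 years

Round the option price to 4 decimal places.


PV(D) = D * exp(-r * t_d) = 2.6989 * 0.99691357 = 2.69057004
S_0' = S_0 - PV(D) = 98.1900 - 2.69057004 = 95.49942996
d1 = (ln(S_0'/K) + (r + sigma^2/2)*T) / (sigma*sqrt(T)) = -0.32235803
d2 = d1 - sigma*sqrt(T) = -0.60520074
exp(-rT) = 0.98807171
N(-d1) = 0.62640926; N(-d2) = 0.72747719
P = K * exp(-rT) * N(-d2) - S_0' * N(-d1) = 110.2000 * 0.98807171 * 0.72747719 - 95.49942996 * 0.62640926 = 19.3900

Answer: Price = 19.3900


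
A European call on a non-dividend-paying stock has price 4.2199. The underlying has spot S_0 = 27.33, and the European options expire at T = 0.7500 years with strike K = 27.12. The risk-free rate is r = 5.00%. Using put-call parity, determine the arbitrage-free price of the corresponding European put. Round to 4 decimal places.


Put-call parity: C - P = S_0 * exp(-qT) - K * exp(-rT).
S_0 * exp(-qT) = 27.3300 * 1.00000000 = 27.33000000
K * exp(-rT) = 27.1200 * 0.96319442 = 26.12183261
P = C - S*exp(-qT) + K*exp(-rT)
P = 4.2199 - 27.33000000 + 26.12183261 = 3.0117

Answer: Put price = 3.0117


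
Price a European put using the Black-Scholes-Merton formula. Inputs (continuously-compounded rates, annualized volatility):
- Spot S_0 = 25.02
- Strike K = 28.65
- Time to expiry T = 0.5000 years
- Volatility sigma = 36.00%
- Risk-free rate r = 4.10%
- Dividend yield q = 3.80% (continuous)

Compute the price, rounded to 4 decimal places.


Answer: Price = 4.7825

Derivation:
d1 = (ln(S/K) + (r - q + 0.5*sigma^2) * T) / (sigma * sqrt(T)) = -0.39903583
d2 = d1 - sigma * sqrt(T) = -0.65359427
exp(-rT) = 0.97970870; exp(-qT) = 0.98117936
P = K * exp(-rT) * N(-d2) - S_0 * exp(-qT) * N(-d1)
N(-d1) = 0.65506660; N(-d2) = 0.74331338
P = 28.6500 * 0.97970870 * 0.74331338 - 25.0200 * 0.98117936 * 0.65506660 = 4.7825


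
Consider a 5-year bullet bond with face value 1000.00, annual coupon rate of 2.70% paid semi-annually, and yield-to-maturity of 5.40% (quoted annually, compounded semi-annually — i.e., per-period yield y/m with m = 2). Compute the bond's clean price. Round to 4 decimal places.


Answer: Price = 883.0589

Derivation:
Coupon per period c = face * coupon_rate / m = 13.500000
Periods per year m = 2; per-period yield y/m = 0.027000
Number of cashflows N = 10
Cashflows (t years, CF_t, discount factor 1/(1+y/m)^(m*t), PV):
  t = 0.5000: CF_t = 13.500000, DF = 0.973710, PV = 13.145083
  t = 1.0000: CF_t = 13.500000, DF = 0.948111, PV = 12.799496
  t = 1.5000: CF_t = 13.500000, DF = 0.923185, PV = 12.462995
  t = 2.0000: CF_t = 13.500000, DF = 0.898914, PV = 12.135341
  t = 2.5000: CF_t = 13.500000, DF = 0.875282, PV = 11.816301
  t = 3.0000: CF_t = 13.500000, DF = 0.852270, PV = 11.505649
  t = 3.5000: CF_t = 13.500000, DF = 0.829864, PV = 11.203163
  t = 4.0000: CF_t = 13.500000, DF = 0.808047, PV = 10.908630
  t = 4.5000: CF_t = 13.500000, DF = 0.786803, PV = 10.621841
  t = 5.0000: CF_t = 1013.500000, DF = 0.766118, PV = 776.460410
Price P = sum_t PV_t = 883.058910


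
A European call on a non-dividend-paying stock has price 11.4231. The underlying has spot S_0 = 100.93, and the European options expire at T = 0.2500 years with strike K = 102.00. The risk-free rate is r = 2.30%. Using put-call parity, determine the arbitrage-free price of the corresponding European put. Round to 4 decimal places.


Answer: Put price = 11.9083

Derivation:
Put-call parity: C - P = S_0 * exp(-qT) - K * exp(-rT).
S_0 * exp(-qT) = 100.9300 * 1.00000000 = 100.93000000
K * exp(-rT) = 102.0000 * 0.99426650 = 101.41518296
P = C - S*exp(-qT) + K*exp(-rT)
P = 11.4231 - 100.93000000 + 101.41518296 = 11.9083


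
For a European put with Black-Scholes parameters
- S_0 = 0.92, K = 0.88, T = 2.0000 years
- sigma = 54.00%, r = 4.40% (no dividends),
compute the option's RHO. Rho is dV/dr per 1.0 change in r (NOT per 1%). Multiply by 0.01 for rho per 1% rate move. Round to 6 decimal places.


Answer: Rho = -0.938904

Derivation:
d1 = 0.5552775498; d2 = -0.2083977739
phi(d1) = 0.3419450895; exp(-qT) = 1.0000000000; exp(-rT) = 0.9157608767
N(-d2) = 0.5825408028
Rho = -K*T*exp(-rT)*N(-d2) = -0.8800 * 2.0000 * 0.9157608767 * 0.5825408028 = -0.938904


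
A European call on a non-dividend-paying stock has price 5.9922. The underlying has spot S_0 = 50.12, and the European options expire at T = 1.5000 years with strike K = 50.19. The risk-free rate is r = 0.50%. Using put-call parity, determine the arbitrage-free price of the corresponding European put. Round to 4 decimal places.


Put-call parity: C - P = S_0 * exp(-qT) - K * exp(-rT).
S_0 * exp(-qT) = 50.1200 * 1.00000000 = 50.12000000
K * exp(-rT) = 50.1900 * 0.99252805 = 49.81498307
P = C - S*exp(-qT) + K*exp(-rT)
P = 5.9922 - 50.12000000 + 49.81498307 = 5.6872

Answer: Put price = 5.6872


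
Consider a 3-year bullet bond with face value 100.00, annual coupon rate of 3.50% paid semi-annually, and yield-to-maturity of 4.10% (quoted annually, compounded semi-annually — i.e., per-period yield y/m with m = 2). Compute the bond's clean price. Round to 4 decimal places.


Coupon per period c = face * coupon_rate / m = 1.750000
Periods per year m = 2; per-period yield y/m = 0.020500
Number of cashflows N = 6
Cashflows (t years, CF_t, discount factor 1/(1+y/m)^(m*t), PV):
  t = 0.5000: CF_t = 1.750000, DF = 0.979912, PV = 1.714846
  t = 1.0000: CF_t = 1.750000, DF = 0.960227, PV = 1.680398
  t = 1.5000: CF_t = 1.750000, DF = 0.940938, PV = 1.646641
  t = 2.0000: CF_t = 1.750000, DF = 0.922036, PV = 1.613563
  t = 2.5000: CF_t = 1.750000, DF = 0.903514, PV = 1.581150
  t = 3.0000: CF_t = 101.750000, DF = 0.885364, PV = 90.085805
Price P = sum_t PV_t = 98.322403

Answer: Price = 98.3224


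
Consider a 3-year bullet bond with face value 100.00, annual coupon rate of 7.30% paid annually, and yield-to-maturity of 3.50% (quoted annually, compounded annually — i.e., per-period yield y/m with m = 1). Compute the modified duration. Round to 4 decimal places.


Answer: Modified duration = 2.7159

Derivation:
Coupon per period c = face * coupon_rate / m = 7.300000
Periods per year m = 1; per-period yield y/m = 0.035000
Number of cashflows N = 3
Cashflows (t years, CF_t, discount factor 1/(1+y/m)^(m*t), PV):
  t = 1.0000: CF_t = 7.300000, DF = 0.966184, PV = 7.053140
  t = 2.0000: CF_t = 7.300000, DF = 0.933511, PV = 6.814628
  t = 3.0000: CF_t = 107.300000, DF = 0.901943, PV = 96.778452
Price P = sum_t PV_t = 110.646221
First compute Macaulay numerator sum_t t * PV_t:
  t * PV_t at t = 1.0000: 7.053140
  t * PV_t at t = 2.0000: 13.629256
  t * PV_t at t = 3.0000: 290.335357
Macaulay duration D = 311.017753 / 110.646221 = 2.810921
Modified duration = D / (1 + y/m) = 2.810921 / (1 + 0.035000) = 2.715865


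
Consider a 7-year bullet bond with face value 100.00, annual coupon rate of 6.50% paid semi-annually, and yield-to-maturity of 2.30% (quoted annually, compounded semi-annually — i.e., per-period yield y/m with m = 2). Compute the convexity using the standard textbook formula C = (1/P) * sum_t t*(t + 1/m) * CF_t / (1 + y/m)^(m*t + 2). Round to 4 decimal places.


Coupon per period c = face * coupon_rate / m = 3.250000
Periods per year m = 2; per-period yield y/m = 0.011500
Number of cashflows N = 14
Cashflows (t years, CF_t, discount factor 1/(1+y/m)^(m*t), PV):
  t = 0.5000: CF_t = 3.250000, DF = 0.988631, PV = 3.213050
  t = 1.0000: CF_t = 3.250000, DF = 0.977391, PV = 3.176520
  t = 1.5000: CF_t = 3.250000, DF = 0.966279, PV = 3.140405
  t = 2.0000: CF_t = 3.250000, DF = 0.955293, PV = 3.104701
  t = 2.5000: CF_t = 3.250000, DF = 0.944432, PV = 3.069403
  t = 3.0000: CF_t = 3.250000, DF = 0.933694, PV = 3.034506
  t = 3.5000: CF_t = 3.250000, DF = 0.923079, PV = 3.000006
  t = 4.0000: CF_t = 3.250000, DF = 0.912584, PV = 2.965898
  t = 4.5000: CF_t = 3.250000, DF = 0.902209, PV = 2.932178
  t = 5.0000: CF_t = 3.250000, DF = 0.891951, PV = 2.898842
  t = 5.5000: CF_t = 3.250000, DF = 0.881810, PV = 2.865884
  t = 6.0000: CF_t = 3.250000, DF = 0.871785, PV = 2.833301
  t = 6.5000: CF_t = 3.250000, DF = 0.861873, PV = 2.801088
  t = 7.0000: CF_t = 103.250000, DF = 0.852075, PV = 87.976695
Price P = sum_t PV_t = 127.012478
Convexity numerator sum_t t*(t + 1/m) * CF_t / (1+y/m)^(m*t + 2):
  t = 0.5000: term = 1.570203
  t = 1.0000: term = 4.657052
  t = 1.5000: term = 9.208209
  t = 2.0000: term = 15.172531
  t = 2.5000: term = 22.500046
  t = 3.0000: term = 31.141933
  t = 3.5000: term = 41.050496
  t = 4.0000: term = 52.179149
  t = 4.5000: term = 64.482389
  t = 5.0000: term = 77.915778
  t = 5.5000: term = 92.435920
  t = 6.0000: term = 108.000446
  t = 6.5000: term = 124.567988
  t = 7.0000: term = 4514.349406
Convexity = (1/P) * sum = 5159.231548 / 127.012478 = 40.619879

Answer: Convexity = 40.6199


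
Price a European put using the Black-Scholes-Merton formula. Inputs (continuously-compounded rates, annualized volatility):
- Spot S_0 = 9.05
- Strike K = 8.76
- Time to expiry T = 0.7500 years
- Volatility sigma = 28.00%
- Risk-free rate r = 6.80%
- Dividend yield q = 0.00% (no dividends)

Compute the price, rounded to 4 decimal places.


Answer: Price = 0.5246

Derivation:
d1 = (ln(S/K) + (r - q + 0.5*sigma^2) * T) / (sigma * sqrt(T)) = 0.46587570
d2 = d1 - sigma * sqrt(T) = 0.22338858
exp(-rT) = 0.95027867; exp(-qT) = 1.00000000
P = K * exp(-rT) * N(-d2) - S_0 * exp(-qT) * N(-d1)
N(-d1) = 0.32065224; N(-d2) = 0.41161654
P = 8.7600 * 0.95027867 * 0.41161654 - 9.0500 * 1.00000000 * 0.32065224 = 0.5246


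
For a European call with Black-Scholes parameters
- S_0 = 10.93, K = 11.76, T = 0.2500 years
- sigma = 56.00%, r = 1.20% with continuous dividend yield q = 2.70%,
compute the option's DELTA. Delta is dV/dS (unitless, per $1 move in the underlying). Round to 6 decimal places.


d1 = -0.1347951439; d2 = -0.4147951439
phi(d1) = 0.3953343570; exp(-qT) = 0.9932727301; exp(-rT) = 0.9970044955
N(d1) = 0.4463869227
Delta = exp(-qT) * N(d1) = 0.9932727301 * 0.4463869227 = 0.443384

Answer: Delta = 0.443384


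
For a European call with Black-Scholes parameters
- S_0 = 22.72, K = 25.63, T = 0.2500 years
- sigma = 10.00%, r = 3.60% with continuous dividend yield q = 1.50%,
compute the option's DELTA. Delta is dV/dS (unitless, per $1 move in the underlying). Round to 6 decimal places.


Answer: Delta = 0.011251

Derivation:
d1 = -2.2803589305; d2 = -2.3303589305
phi(d1) = 0.0296303247; exp(-qT) = 0.9962570225; exp(-rT) = 0.9910403788
N(d1) = 0.0112932047
Delta = exp(-qT) * N(d1) = 0.9962570225 * 0.0112932047 = 0.011251


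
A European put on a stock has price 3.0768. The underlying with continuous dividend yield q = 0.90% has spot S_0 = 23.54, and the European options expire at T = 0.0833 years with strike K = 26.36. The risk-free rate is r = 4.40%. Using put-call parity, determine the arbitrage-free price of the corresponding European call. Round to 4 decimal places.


Answer: Call price = 0.3356

Derivation:
Put-call parity: C - P = S_0 * exp(-qT) - K * exp(-rT).
S_0 * exp(-qT) = 23.5400 * 0.99925058 = 23.52235868
K * exp(-rT) = 26.3600 * 0.99634151 = 26.26356217
C = P + S*exp(-qT) - K*exp(-rT)
C = 3.0768 + 23.52235868 - 26.26356217 = 0.3356


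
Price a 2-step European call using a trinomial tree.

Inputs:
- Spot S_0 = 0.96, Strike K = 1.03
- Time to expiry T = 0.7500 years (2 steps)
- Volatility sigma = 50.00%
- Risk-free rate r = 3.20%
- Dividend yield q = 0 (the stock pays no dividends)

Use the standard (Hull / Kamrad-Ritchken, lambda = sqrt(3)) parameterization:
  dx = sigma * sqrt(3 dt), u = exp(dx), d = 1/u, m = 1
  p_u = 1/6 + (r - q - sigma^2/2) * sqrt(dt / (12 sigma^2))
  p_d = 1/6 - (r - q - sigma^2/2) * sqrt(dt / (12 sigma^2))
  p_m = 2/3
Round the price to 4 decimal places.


Answer: Price = V(0,0) = 0.1352

Derivation:
dt = T/N = 0.375000; dx = sigma*sqrt(3*dt) = 0.530330
u = exp(dx) = 1.699493; d = 1/u = 0.588411
p_u = 0.133786, p_m = 0.666667, p_d = 0.199547
Discount per step: exp(-r*dt) = 0.988072
Stock lattice S(k, j) with j the centered position index:
  k=0: S(0,+0) = 0.9600
  k=1: S(1,-1) = 0.5649; S(1,+0) = 0.9600; S(1,+1) = 1.6315
  k=2: S(2,-2) = 0.3324; S(2,-1) = 0.5649; S(2,+0) = 0.9600; S(2,+1) = 1.6315; S(2,+2) = 2.7727
Terminal payoffs V(N, j) = max(S_T - K, 0):
  V(2,-2) = 0.000000; V(2,-1) = 0.000000; V(2,+0) = 0.000000; V(2,+1) = 0.601513; V(2,+2) = 1.742746
Backward induction: V(k, j) = exp(-r*dt) * [p_u * V(k+1, j+1) + p_m * V(k+1, j) + p_d * V(k+1, j-1)]
  V(1,-1) = exp(-r*dt) * [p_u*0.000000 + p_m*0.000000 + p_d*0.000000] = 0.000000
  V(1,+0) = exp(-r*dt) * [p_u*0.601513 + p_m*0.000000 + p_d*0.000000] = 0.079514
  V(1,+1) = exp(-r*dt) * [p_u*1.742746 + p_m*0.601513 + p_d*0.000000] = 0.626600
  V(0,+0) = exp(-r*dt) * [p_u*0.626600 + p_m*0.079514 + p_d*0.000000] = 0.135208


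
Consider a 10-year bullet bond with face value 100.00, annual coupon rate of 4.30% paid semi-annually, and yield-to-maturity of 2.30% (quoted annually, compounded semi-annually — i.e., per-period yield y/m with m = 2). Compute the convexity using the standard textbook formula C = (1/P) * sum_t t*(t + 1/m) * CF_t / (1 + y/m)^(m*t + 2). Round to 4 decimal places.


Coupon per period c = face * coupon_rate / m = 2.150000
Periods per year m = 2; per-period yield y/m = 0.011500
Number of cashflows N = 20
Cashflows (t years, CF_t, discount factor 1/(1+y/m)^(m*t), PV):
  t = 0.5000: CF_t = 2.150000, DF = 0.988631, PV = 2.125556
  t = 1.0000: CF_t = 2.150000, DF = 0.977391, PV = 2.101390
  t = 1.5000: CF_t = 2.150000, DF = 0.966279, PV = 2.077499
  t = 2.0000: CF_t = 2.150000, DF = 0.955293, PV = 2.053879
  t = 2.5000: CF_t = 2.150000, DF = 0.944432, PV = 2.030528
  t = 3.0000: CF_t = 2.150000, DF = 0.933694, PV = 2.007443
  t = 3.5000: CF_t = 2.150000, DF = 0.923079, PV = 1.984619
  t = 4.0000: CF_t = 2.150000, DF = 0.912584, PV = 1.962056
  t = 4.5000: CF_t = 2.150000, DF = 0.902209, PV = 1.939749
  t = 5.0000: CF_t = 2.150000, DF = 0.891951, PV = 1.917695
  t = 5.5000: CF_t = 2.150000, DF = 0.881810, PV = 1.895892
  t = 6.0000: CF_t = 2.150000, DF = 0.871785, PV = 1.874338
  t = 6.5000: CF_t = 2.150000, DF = 0.861873, PV = 1.853028
  t = 7.0000: CF_t = 2.150000, DF = 0.852075, PV = 1.831960
  t = 7.5000: CF_t = 2.150000, DF = 0.842387, PV = 1.811132
  t = 8.0000: CF_t = 2.150000, DF = 0.832810, PV = 1.790541
  t = 8.5000: CF_t = 2.150000, DF = 0.823341, PV = 1.770184
  t = 9.0000: CF_t = 2.150000, DF = 0.813981, PV = 1.750058
  t = 9.5000: CF_t = 2.150000, DF = 0.804726, PV = 1.730161
  t = 10.0000: CF_t = 102.150000, DF = 0.795577, PV = 81.268198
Price P = sum_t PV_t = 117.775907
Convexity numerator sum_t t*(t + 1/m) * CF_t / (1+y/m)^(m*t + 2):
  t = 0.5000: term = 1.038749
  t = 1.0000: term = 3.080819
  t = 1.5000: term = 6.091585
  t = 2.0000: term = 10.037213
  t = 2.5000: term = 14.884646
  t = 3.0000: term = 20.601586
  t = 3.5000: term = 27.156482
  t = 4.0000: term = 34.518514
  t = 4.5000: term = 42.657581
  t = 5.0000: term = 51.544284
  t = 5.5000: term = 61.149916
  t = 6.0000: term = 71.446449
  t = 6.5000: term = 82.406515
  t = 7.0000: term = 94.003402
  t = 7.5000: term = 106.211032
  t = 8.0000: term = 119.003958
  t = 8.5000: term = 132.357343
  t = 9.0000: term = 146.246955
  t = 9.5000: term = 160.649151
  t = 10.0000: term = 8340.232425
Convexity = (1/P) * sum = 9525.318605 / 117.775907 = 80.876631

Answer: Convexity = 80.8766
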